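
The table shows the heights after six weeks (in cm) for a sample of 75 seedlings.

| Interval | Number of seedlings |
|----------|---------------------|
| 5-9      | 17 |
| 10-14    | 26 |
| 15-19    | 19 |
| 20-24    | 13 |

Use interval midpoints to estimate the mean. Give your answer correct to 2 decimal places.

13.87

Midpoints: 7, 12, 17, 22
Σfm = 17×7 + 26×12 + 19×17 + 13×22 = 1040
n = Σf = 75
Mean = 1040 / 75 = 13.8667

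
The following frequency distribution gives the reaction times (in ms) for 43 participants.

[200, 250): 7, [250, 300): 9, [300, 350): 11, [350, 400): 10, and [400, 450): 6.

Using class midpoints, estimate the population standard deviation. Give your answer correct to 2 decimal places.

64.24

Midpoints: 225, 275, 325, 375, 425
n = 43, Σfm = 13925, mean = 323.8372
Σfm² = 4686875
Σf(m − x̄)² = Σfm² − (Σfm)²/n = 4686875 − 13925²/43 = 177441.8605
Population variance = 177441.8605 / 43 = 4126.5549
Standard deviation = √4126.5549 = 64.2383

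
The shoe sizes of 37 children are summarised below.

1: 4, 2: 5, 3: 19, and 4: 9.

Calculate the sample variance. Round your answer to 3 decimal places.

Values: 1, 2, 3, 4
n = 37, Σfx = 107, mean = 2.8919
Σfx² = 339
Σf(x − x̄)² = Σfx² − (Σfx)²/n = 339 − 107²/37 = 29.5676
Sample variance = 29.5676 / 36 = 0.8213

0.821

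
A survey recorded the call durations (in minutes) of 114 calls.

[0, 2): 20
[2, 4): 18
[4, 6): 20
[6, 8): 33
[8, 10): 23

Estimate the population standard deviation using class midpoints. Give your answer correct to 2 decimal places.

2.77

Midpoints: 1, 3, 5, 7, 9
n = 114, Σfm = 612, mean = 5.3684
Σfm² = 4162
Σf(m − x̄)² = Σfm² − (Σfm)²/n = 4162 − 612²/114 = 876.5263
Population variance = 876.5263 / 114 = 7.6888
Standard deviation = √7.6888 = 2.7729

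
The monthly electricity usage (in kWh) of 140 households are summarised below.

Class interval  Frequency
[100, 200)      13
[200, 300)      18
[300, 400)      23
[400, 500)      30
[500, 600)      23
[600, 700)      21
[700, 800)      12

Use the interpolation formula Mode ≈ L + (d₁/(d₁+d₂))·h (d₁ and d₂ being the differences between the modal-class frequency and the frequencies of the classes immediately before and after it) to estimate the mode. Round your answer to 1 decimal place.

Modal class: [400, 500) (highest frequency 30).
d₁ = 30 − 23 = 7, d₂ = 30 − 23 = 7
Mode ≈ 400 + (7/(7+7)) × 100 = 400 + 50.0000 = 450.0000

450.0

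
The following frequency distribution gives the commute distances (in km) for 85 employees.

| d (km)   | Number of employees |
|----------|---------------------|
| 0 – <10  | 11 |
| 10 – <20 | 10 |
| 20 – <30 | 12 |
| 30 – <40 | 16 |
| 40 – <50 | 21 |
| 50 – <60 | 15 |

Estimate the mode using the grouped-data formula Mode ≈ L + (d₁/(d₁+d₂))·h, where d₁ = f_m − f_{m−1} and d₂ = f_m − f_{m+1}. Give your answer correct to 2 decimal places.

44.55

Modal class: 40 – <50 (highest frequency 21).
d₁ = 21 − 16 = 5, d₂ = 21 − 15 = 6
Mode ≈ 40 + (5/(5+6)) × 10 = 40 + 4.5455 = 44.5455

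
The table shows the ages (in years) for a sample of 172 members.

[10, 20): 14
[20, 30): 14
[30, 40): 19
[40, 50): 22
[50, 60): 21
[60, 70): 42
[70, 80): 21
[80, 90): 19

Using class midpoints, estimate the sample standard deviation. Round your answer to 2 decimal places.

Midpoints: 15, 25, 35, 45, 55, 65, 75, 85
n = 172, Σfm = 9290, mean = 54.0116
Σfm² = 576100
Σf(m − x̄)² = Σfm² − (Σfm)²/n = 576100 − 9290²/172 = 74331.9767
Sample variance = 74331.9767 / 171 = 434.6899
Standard deviation = √434.6899 = 20.8492

20.85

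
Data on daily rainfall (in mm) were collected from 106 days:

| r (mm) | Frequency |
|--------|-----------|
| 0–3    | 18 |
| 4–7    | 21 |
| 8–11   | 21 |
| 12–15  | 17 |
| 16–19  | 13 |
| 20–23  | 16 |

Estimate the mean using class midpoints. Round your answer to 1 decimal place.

Midpoints: 1.5, 5.5, 9.5, 13.5, 17.5, 21.5
Σfm = 18×1.5 + 21×5.5 + 21×9.5 + 17×13.5 + 13×17.5 + 16×21.5 = 1143
n = Σf = 106
Mean = 1143 / 106 = 10.7830

10.8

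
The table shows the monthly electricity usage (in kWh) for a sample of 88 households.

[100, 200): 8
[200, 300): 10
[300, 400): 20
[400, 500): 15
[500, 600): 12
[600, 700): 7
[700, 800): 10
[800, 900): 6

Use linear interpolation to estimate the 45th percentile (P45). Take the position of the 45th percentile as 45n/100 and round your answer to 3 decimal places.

410.667

Cumulative frequencies: 8, 18, 38, 53, 65, 72, 82, 88
n = 88; position = 45n/100 = 39.6.
This falls in the class [400, 500): L = 400, F = 38, f = 15, h = 100.
45th percentile ≈ 400 + ((39.6 − 38) / 15) × 100 = 410.6667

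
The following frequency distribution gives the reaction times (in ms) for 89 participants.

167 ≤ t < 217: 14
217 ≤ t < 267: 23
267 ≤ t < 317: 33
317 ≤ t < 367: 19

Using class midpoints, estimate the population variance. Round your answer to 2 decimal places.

2429.62

Midpoints: 192, 242, 292, 342
n = 89, Σfm = 24388, mean = 274.0225
Σfm² = 6899096
Σf(m − x̄)² = Σfm² − (Σfm)²/n = 6899096 − 24388²/89 = 216235.9551
Population variance = 216235.9551 / 89 = 2429.6175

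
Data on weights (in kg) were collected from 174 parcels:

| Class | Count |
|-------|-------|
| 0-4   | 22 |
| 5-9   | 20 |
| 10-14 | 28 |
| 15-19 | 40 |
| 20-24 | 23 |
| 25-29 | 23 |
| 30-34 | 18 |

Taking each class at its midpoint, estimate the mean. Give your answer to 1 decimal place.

Midpoints: 2, 7, 12, 17, 22, 27, 32
Σfm = 22×2 + 20×7 + 28×12 + 40×17 + 23×22 + 23×27 + 18×32 = 2903
n = Σf = 174
Mean = 2903 / 174 = 16.6839

16.7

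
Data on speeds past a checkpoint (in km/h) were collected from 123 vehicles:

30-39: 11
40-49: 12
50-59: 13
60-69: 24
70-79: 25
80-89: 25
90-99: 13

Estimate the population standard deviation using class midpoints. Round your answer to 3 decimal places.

Midpoints: 34.5, 44.5, 54.5, 64.5, 74.5, 84.5, 94.5
n = 123, Σfm = 8373.5, mean = 68.0772
Σfm² = 608670.75
Σf(m − x̄)² = Σfm² − (Σfm)²/n = 608670.75 − 8373.5²/123 = 38626.0163
Population variance = 38626.0163 / 123 = 314.0327
Standard deviation = √314.0327 = 17.7210

17.721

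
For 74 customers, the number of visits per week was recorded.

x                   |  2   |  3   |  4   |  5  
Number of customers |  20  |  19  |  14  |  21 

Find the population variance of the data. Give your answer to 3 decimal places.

Values: 2, 3, 4, 5
n = 74, Σfx = 258, mean = 3.4865
Σfx² = 1000
Σf(x − x̄)² = Σfx² − (Σfx)²/n = 1000 − 258²/74 = 100.4865
Population variance = 100.4865 / 74 = 1.3579

1.358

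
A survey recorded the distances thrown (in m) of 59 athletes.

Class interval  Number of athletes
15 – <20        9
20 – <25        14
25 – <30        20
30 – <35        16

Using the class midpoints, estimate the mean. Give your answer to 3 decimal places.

Midpoints: 17.5, 22.5, 27.5, 32.5
Σfm = 9×17.5 + 14×22.5 + 20×27.5 + 16×32.5 = 1542.5
n = Σf = 59
Mean = 1542.5 / 59 = 26.1441

26.144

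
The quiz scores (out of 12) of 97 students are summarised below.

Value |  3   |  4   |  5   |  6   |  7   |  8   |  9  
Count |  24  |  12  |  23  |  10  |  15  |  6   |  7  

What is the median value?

Cumulative frequencies: 24, 36, 59, 69, 84, 90, 97
n = 97, so the median is the value in position (n+1)/2 = 49.
Position 49 falls at value 5.

5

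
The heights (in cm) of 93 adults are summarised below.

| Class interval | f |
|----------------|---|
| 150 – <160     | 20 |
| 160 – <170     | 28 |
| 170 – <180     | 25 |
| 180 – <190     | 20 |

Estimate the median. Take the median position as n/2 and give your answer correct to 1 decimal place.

169.5

Cumulative frequencies: 20, 48, 73, 93
n = 93; position = n/2 = 46.5.
This falls in the class 160 – <170: L = 160, F = 20, f = 28, h = 10.
Median ≈ 160 + ((46.5 − 20) / 28) × 10 = 169.4643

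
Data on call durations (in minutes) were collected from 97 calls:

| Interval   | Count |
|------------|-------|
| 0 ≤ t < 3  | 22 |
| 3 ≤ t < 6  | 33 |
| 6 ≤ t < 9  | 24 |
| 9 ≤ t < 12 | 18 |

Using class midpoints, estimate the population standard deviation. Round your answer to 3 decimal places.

Midpoints: 1.5, 4.5, 7.5, 10.5
n = 97, Σfm = 550.5, mean = 5.6753
Σfm² = 4052.25
Σf(m − x̄)² = Σfm² − (Σfm)²/n = 4052.25 − 550.5²/97 = 928.0206
Population variance = 928.0206 / 97 = 9.5672
Standard deviation = √9.5672 = 3.0931

3.093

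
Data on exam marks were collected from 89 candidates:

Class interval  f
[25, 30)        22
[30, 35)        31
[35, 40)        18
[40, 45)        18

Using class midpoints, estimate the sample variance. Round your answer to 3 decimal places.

Midpoints: 27.5, 32.5, 37.5, 42.5
n = 89, Σfm = 3052.5, mean = 34.2978
Σfm² = 107206.25
Σf(m − x̄)² = Σfm² − (Σfm)²/n = 107206.25 − 3052.5²/89 = 2512.3596
Sample variance = 2512.3596 / 88 = 28.5495

28.550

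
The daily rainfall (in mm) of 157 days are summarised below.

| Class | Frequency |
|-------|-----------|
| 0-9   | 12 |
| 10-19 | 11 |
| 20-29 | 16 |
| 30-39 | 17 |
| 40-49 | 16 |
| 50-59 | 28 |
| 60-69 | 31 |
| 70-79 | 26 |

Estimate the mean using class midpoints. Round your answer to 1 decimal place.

Midpoints: 4.5, 14.5, 24.5, 34.5, 44.5, 54.5, 64.5, 74.5
Σfm = 12×4.5 + 11×14.5 + 16×24.5 + 17×34.5 + 16×44.5 + 28×54.5 + 31×64.5 + 26×74.5 = 7366.5
n = Σf = 157
Mean = 7366.5 / 157 = 46.9204

46.9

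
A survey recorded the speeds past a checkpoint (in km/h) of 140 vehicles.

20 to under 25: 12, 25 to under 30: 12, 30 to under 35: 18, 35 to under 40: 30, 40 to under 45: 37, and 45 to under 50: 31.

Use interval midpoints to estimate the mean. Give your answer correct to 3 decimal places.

38.250

Midpoints: 22.5, 27.5, 32.5, 37.5, 42.5, 47.5
Σfm = 12×22.5 + 12×27.5 + 18×32.5 + 30×37.5 + 37×42.5 + 31×47.5 = 5355
n = Σf = 140
Mean = 5355 / 140 = 38.2500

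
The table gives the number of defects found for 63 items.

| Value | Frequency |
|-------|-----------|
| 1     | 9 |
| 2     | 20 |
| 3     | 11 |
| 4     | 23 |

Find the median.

Cumulative frequencies: 9, 29, 40, 63
n = 63, so the median is the value in position (n+1)/2 = 32.
Position 32 falls at value 3.

3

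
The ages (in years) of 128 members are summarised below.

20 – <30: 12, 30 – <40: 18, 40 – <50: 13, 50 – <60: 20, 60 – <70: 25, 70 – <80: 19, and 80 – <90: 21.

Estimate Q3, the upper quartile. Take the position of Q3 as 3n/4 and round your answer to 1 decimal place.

Cumulative frequencies: 12, 30, 43, 63, 88, 107, 128
n = 128; position = 3n/4 = 96.
This falls in the class 70 – <80: L = 70, F = 88, f = 19, h = 10.
Upper quartile ≈ 70 + ((96 − 88) / 19) × 10 = 74.2105

74.2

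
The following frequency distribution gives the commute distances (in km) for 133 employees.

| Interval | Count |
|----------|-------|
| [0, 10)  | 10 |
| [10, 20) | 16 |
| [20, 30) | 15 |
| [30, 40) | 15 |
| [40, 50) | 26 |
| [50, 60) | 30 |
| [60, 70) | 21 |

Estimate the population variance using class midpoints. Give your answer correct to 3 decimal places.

Midpoints: 5, 15, 25, 35, 45, 55, 65
n = 133, Σfm = 5375, mean = 40.4135
Σfm² = 263725
Σf(m − x̄)² = Σfm² − (Σfm)²/n = 263725 − 5375²/133 = 46502.2556
Population variance = 46502.2556 / 133 = 349.6410

349.641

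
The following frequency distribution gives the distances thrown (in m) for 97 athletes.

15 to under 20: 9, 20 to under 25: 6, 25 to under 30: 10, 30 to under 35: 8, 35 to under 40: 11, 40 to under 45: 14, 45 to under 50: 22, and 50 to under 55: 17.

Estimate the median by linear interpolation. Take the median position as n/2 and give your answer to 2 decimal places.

41.61

Cumulative frequencies: 9, 15, 25, 33, 44, 58, 80, 97
n = 97; position = n/2 = 48.5.
This falls in the class 40 to under 45: L = 40, F = 44, f = 14, h = 5.
Median ≈ 40 + ((48.5 − 44) / 14) × 5 = 41.6071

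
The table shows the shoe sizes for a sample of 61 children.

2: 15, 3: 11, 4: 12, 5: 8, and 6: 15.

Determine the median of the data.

Cumulative frequencies: 15, 26, 38, 46, 61
n = 61, so the median is the value in position (n+1)/2 = 31.
Position 31 falls at value 4.

4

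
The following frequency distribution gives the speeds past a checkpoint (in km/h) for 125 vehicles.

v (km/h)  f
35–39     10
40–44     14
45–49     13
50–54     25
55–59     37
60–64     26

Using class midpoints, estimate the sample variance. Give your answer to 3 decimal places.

Midpoints: 37, 42, 47, 52, 57, 62
n = 125, Σfm = 6590, mean = 52.7200
Σfm² = 354860
Σf(m − x̄)² = Σfm² − (Σfm)²/n = 354860 − 6590²/125 = 7435.2000
Sample variance = 7435.2000 / 124 = 59.9613

59.961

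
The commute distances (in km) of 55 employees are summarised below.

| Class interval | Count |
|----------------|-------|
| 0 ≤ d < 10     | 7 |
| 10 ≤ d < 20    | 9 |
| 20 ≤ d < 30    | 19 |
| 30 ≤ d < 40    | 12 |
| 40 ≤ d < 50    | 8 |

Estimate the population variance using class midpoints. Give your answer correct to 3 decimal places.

Midpoints: 5, 15, 25, 35, 45
n = 55, Σfm = 1425, mean = 25.9091
Σfm² = 44975
Σf(m − x̄)² = Σfm² − (Σfm)²/n = 44975 − 1425²/55 = 8054.5455
Population variance = 8054.5455 / 55 = 146.4463

146.446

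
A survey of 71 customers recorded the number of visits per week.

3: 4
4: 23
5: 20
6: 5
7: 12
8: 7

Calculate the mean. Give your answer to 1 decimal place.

Values: 3, 4, 5, 6, 7, 8
Σfx = 4×3 + 23×4 + 20×5 + 5×6 + 12×7 + 7×8 = 374
n = Σf = 71
Mean = 374 / 71 = 5.2676

5.3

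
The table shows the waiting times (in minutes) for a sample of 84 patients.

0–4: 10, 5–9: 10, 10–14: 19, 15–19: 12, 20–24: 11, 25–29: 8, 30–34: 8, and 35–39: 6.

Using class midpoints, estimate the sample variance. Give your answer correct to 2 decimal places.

108.30

Midpoints: 2, 7, 12, 17, 22, 27, 32, 37
n = 84, Σfm = 1458, mean = 17.3571
Σfm² = 34296
Σf(m − x̄)² = Σfm² − (Σfm)²/n = 34296 − 1458²/84 = 8989.2857
Sample variance = 8989.2857 / 83 = 108.3046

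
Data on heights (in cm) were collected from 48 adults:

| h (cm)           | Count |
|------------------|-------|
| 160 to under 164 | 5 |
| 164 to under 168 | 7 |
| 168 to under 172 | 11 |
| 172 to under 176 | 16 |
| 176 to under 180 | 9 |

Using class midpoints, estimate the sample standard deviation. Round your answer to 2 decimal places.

4.98

Midpoints: 162, 166, 170, 174, 178
n = 48, Σfm = 8228, mean = 171.4167
Σfm² = 1411584
Σf(m − x̄)² = Σfm² − (Σfm)²/n = 1411584 − 8228²/48 = 1167.6667
Sample variance = 1167.6667 / 47 = 24.8440
Standard deviation = √24.8440 = 4.9844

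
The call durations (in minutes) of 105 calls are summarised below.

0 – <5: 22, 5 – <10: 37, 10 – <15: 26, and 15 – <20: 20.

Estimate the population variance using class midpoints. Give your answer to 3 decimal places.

26.086

Midpoints: 2.5, 7.5, 12.5, 17.5
n = 105, Σfm = 1007.5, mean = 9.5952
Σfm² = 12406.25
Σf(m − x̄)² = Σfm² − (Σfm)²/n = 12406.25 − 1007.5²/105 = 2739.0476
Population variance = 2739.0476 / 105 = 26.0862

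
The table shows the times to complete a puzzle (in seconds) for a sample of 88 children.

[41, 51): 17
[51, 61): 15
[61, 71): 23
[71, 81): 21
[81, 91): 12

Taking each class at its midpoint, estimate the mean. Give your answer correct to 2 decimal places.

Midpoints: 46, 56, 66, 76, 86
Σfm = 17×46 + 15×56 + 23×66 + 21×76 + 12×86 = 5768
n = Σf = 88
Mean = 5768 / 88 = 65.5455

65.55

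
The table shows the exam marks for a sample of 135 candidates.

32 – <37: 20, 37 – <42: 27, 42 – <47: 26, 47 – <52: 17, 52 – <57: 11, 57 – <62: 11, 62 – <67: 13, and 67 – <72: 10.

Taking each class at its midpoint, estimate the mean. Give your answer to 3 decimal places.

Midpoints: 34.5, 39.5, 44.5, 49.5, 54.5, 59.5, 64.5, 69.5
Σfm = 20×34.5 + 27×39.5 + 26×44.5 + 17×49.5 + 11×54.5 + 11×59.5 + 13×64.5 + 10×69.5 = 6542.5
n = Σf = 135
Mean = 6542.5 / 135 = 48.4630

48.463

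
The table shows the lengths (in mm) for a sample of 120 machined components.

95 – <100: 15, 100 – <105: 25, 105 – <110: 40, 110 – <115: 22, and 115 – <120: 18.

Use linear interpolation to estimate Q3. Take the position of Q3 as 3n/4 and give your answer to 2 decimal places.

112.27

Cumulative frequencies: 15, 40, 80, 102, 120
n = 120; position = 3n/4 = 90.
This falls in the class 110 – <115: L = 110, F = 80, f = 22, h = 5.
Upper quartile ≈ 110 + ((90 − 80) / 22) × 5 = 112.2727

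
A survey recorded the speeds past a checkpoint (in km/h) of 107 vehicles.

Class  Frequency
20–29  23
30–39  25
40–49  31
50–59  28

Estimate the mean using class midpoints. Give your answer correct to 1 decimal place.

40.5

Midpoints: 24.5, 34.5, 44.5, 54.5
Σfm = 23×24.5 + 25×34.5 + 31×44.5 + 28×54.5 = 4331.5
n = Σf = 107
Mean = 4331.5 / 107 = 40.4813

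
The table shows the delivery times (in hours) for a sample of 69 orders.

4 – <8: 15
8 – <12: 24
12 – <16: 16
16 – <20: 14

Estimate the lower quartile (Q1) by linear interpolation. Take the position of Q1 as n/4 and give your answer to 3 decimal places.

Cumulative frequencies: 15, 39, 55, 69
n = 69; position = n/4 = 17.25.
This falls in the class 8 – <12: L = 8, F = 15, f = 24, h = 4.
Lower quartile ≈ 8 + ((17.25 − 15) / 24) × 4 = 8.3750

8.375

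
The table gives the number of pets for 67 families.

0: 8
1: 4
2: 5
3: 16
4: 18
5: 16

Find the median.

Cumulative frequencies: 8, 12, 17, 33, 51, 67
n = 67, so the median is the value in position (n+1)/2 = 34.
Position 34 falls at value 4.

4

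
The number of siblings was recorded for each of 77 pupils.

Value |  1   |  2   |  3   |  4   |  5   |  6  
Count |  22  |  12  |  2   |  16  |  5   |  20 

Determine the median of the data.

4

Cumulative frequencies: 22, 34, 36, 52, 57, 77
n = 77, so the median is the value in position (n+1)/2 = 39.
Position 39 falls at value 4.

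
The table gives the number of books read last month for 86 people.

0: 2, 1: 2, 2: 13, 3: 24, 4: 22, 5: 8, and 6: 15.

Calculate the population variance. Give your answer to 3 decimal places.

2.164

Values: 0, 1, 2, 3, 4, 5, 6
n = 86, Σfx = 318, mean = 3.6977
Σfx² = 1362
Σf(x − x̄)² = Σfx² − (Σfx)²/n = 1362 − 318²/86 = 186.1395
Population variance = 186.1395 / 86 = 2.1644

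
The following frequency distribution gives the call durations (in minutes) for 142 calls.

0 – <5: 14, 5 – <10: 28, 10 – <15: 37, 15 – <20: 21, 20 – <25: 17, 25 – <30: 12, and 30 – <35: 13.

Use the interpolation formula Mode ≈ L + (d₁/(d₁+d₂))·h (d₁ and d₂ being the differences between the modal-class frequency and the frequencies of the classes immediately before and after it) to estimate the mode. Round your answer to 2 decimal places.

Modal class: 10 – <15 (highest frequency 37).
d₁ = 37 − 28 = 9, d₂ = 37 − 21 = 16
Mode ≈ 10 + (9/(9+16)) × 5 = 10 + 1.8000 = 11.8000

11.80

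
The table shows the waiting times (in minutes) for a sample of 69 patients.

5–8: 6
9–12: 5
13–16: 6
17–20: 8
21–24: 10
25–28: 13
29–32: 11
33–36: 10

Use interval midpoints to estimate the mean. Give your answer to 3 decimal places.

22.848

Midpoints: 6.5, 10.5, 14.5, 18.5, 22.5, 26.5, 30.5, 34.5
Σfm = 6×6.5 + 5×10.5 + 6×14.5 + 8×18.5 + 10×22.5 + 13×26.5 + 11×30.5 + 10×34.5 = 1576.5
n = Σf = 69
Mean = 1576.5 / 69 = 22.8478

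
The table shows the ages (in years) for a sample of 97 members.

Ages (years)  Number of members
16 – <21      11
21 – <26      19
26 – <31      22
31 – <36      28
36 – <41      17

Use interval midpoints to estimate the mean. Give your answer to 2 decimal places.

29.58

Midpoints: 18.5, 23.5, 28.5, 33.5, 38.5
Σfm = 11×18.5 + 19×23.5 + 22×28.5 + 28×33.5 + 17×38.5 = 2869.5
n = Σf = 97
Mean = 2869.5 / 97 = 29.5825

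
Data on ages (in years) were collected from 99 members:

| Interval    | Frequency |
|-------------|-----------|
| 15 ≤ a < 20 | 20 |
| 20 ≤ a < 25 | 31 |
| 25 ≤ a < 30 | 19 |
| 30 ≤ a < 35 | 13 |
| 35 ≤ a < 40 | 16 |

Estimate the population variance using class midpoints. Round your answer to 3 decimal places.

45.750

Midpoints: 17.5, 22.5, 27.5, 32.5, 37.5
n = 99, Σfm = 2592.5, mean = 26.1869
Σfm² = 72418.75
Σf(m − x̄)² = Σfm² − (Σfm)²/n = 72418.75 − 2592.5²/99 = 4529.2929
Population variance = 4529.2929 / 99 = 45.7504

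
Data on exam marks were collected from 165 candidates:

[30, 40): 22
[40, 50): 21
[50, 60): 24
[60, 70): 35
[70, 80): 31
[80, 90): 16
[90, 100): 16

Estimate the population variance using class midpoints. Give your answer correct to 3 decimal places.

Midpoints: 35, 45, 55, 65, 75, 85, 95
n = 165, Σfm = 10515, mean = 63.7273
Σfm² = 724325
Σf(m − x̄)² = Σfm² − (Σfm)²/n = 724325 − 10515²/165 = 54232.7273
Population variance = 54232.7273 / 165 = 328.6832

328.683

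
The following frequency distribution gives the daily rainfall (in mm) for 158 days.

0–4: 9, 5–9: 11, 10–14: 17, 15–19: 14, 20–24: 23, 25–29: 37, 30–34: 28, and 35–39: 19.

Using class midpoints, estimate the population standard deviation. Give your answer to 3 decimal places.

10.048

Midpoints: 2, 7, 12, 17, 22, 27, 32, 37
n = 158, Σfm = 3641, mean = 23.0443
Σfm² = 99857
Σf(m − x̄)² = Σfm² − (Σfm)²/n = 99857 − 3641²/158 = 15952.6899
Population variance = 15952.6899 / 158 = 100.9664
Standard deviation = √100.9664 = 10.0482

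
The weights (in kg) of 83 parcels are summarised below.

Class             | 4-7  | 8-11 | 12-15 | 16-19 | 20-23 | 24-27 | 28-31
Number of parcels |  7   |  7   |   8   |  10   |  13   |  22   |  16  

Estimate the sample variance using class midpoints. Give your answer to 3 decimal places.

Midpoints: 5.5, 9.5, 13.5, 17.5, 21.5, 25.5, 29.5
n = 83, Σfm = 1700.5, mean = 20.4880
Σfm² = 39602.75
Σf(m − x̄)² = Σfm² − (Σfm)²/n = 39602.75 − 1700.5²/83 = 4762.9880
Sample variance = 4762.9880 / 82 = 58.0852

58.085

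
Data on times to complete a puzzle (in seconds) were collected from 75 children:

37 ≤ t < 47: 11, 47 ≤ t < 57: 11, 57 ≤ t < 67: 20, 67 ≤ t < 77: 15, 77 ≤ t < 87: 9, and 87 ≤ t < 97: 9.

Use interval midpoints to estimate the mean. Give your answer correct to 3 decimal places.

Midpoints: 42, 52, 62, 72, 82, 92
Σfm = 11×42 + 11×52 + 20×62 + 15×72 + 9×82 + 9×92 = 4920
n = Σf = 75
Mean = 4920 / 75 = 65.6000

65.600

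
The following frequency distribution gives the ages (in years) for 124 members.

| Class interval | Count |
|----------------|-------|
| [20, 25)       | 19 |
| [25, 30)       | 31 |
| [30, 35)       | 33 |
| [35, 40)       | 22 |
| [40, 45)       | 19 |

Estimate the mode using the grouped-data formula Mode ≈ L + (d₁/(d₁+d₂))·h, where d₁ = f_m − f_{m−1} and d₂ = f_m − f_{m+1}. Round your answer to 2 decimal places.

Modal class: [30, 35) (highest frequency 33).
d₁ = 33 − 31 = 2, d₂ = 33 − 22 = 11
Mode ≈ 30 + (2/(2+11)) × 5 = 30 + 0.7692 = 30.7692

30.77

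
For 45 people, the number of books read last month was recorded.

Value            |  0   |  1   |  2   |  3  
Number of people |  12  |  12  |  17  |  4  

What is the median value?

Cumulative frequencies: 12, 24, 41, 45
n = 45, so the median is the value in position (n+1)/2 = 23.
Position 23 falls at value 1.

1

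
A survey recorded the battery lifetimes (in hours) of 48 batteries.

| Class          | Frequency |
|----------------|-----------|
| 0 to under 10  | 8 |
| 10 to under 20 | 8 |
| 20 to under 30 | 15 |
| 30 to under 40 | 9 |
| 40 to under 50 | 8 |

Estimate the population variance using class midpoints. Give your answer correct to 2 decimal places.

Midpoints: 5, 15, 25, 35, 45
n = 48, Σfm = 1210, mean = 25.2083
Σfm² = 38600
Σf(m − x̄)² = Σfm² − (Σfm)²/n = 38600 − 1210²/48 = 8097.9167
Population variance = 8097.9167 / 48 = 168.7066

168.71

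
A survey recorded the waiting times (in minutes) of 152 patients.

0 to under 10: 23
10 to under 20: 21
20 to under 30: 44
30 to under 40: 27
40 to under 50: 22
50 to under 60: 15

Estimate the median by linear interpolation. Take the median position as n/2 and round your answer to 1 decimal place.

Cumulative frequencies: 23, 44, 88, 115, 137, 152
n = 152; position = n/2 = 76.
This falls in the class 20 to under 30: L = 20, F = 44, f = 44, h = 10.
Median ≈ 20 + ((76 − 44) / 44) × 10 = 27.2727

27.3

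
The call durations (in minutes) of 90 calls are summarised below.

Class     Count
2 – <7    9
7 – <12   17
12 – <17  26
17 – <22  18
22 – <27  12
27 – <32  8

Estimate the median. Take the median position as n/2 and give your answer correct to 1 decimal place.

15.7

Cumulative frequencies: 9, 26, 52, 70, 82, 90
n = 90; position = n/2 = 45.
This falls in the class 12 – <17: L = 12, F = 26, f = 26, h = 5.
Median ≈ 12 + ((45 − 26) / 26) × 5 = 15.6538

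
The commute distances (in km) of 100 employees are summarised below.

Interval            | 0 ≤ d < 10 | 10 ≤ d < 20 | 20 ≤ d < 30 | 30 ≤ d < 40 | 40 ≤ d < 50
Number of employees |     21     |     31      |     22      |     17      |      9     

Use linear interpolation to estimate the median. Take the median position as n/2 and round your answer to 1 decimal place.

Cumulative frequencies: 21, 52, 74, 91, 100
n = 100; position = n/2 = 50.
This falls in the class 10 ≤ d < 20: L = 10, F = 21, f = 31, h = 10.
Median ≈ 10 + ((50 − 21) / 31) × 10 = 19.3548

19.4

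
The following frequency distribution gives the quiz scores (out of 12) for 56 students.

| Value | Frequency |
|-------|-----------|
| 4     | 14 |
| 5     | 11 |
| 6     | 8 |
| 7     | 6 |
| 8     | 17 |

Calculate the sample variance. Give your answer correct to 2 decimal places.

Values: 4, 5, 6, 7, 8
n = 56, Σfx = 337, mean = 6.0179
Σfx² = 2169
Σf(x − x̄)² = Σfx² − (Σfx)²/n = 2169 − 337²/56 = 140.9821
Sample variance = 140.9821 / 55 = 2.5633

2.56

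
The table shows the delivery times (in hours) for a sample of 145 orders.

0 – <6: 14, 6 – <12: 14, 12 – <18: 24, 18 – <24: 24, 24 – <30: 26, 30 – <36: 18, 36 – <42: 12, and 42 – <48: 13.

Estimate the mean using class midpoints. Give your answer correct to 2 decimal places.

23.32

Midpoints: 3, 9, 15, 21, 27, 33, 39, 45
Σfm = 14×3 + 14×9 + 24×15 + 24×21 + 26×27 + 18×33 + 12×39 + 13×45 = 3381
n = Σf = 145
Mean = 3381 / 145 = 23.3172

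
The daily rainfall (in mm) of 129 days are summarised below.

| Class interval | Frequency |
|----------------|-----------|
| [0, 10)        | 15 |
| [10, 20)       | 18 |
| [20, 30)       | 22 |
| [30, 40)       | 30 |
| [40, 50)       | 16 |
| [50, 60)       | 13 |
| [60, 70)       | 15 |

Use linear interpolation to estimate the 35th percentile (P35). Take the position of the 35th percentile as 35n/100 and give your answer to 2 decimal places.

25.52

Cumulative frequencies: 15, 33, 55, 85, 101, 114, 129
n = 129; position = 35n/100 = 45.15.
This falls in the class [20, 30): L = 20, F = 33, f = 22, h = 10.
35th percentile ≈ 20 + ((45.15 − 33) / 22) × 10 = 25.5227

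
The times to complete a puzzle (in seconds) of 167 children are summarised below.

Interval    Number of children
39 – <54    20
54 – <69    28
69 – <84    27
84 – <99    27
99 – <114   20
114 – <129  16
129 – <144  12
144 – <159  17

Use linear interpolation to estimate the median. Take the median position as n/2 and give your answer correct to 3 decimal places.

Cumulative frequencies: 20, 48, 75, 102, 122, 138, 150, 167
n = 167; position = n/2 = 83.5.
This falls in the class 84 – <99: L = 84, F = 75, f = 27, h = 15.
Median ≈ 84 + ((83.5 − 75) / 27) × 15 = 88.7222

88.722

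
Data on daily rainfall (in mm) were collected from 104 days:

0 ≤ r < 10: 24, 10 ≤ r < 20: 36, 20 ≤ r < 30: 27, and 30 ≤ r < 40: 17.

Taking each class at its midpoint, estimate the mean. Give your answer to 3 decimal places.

18.558

Midpoints: 5, 15, 25, 35
Σfm = 24×5 + 36×15 + 27×25 + 17×35 = 1930
n = Σf = 104
Mean = 1930 / 104 = 18.5577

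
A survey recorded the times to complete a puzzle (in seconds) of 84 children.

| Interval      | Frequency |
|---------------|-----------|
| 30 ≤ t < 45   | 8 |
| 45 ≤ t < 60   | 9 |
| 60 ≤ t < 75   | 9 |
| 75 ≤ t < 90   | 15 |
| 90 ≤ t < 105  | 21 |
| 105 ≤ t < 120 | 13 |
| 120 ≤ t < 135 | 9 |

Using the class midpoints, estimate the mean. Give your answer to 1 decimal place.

Midpoints: 37.5, 52.5, 67.5, 82.5, 97.5, 112.5, 127.5
Σfm = 8×37.5 + 9×52.5 + 9×67.5 + 15×82.5 + 21×97.5 + 13×112.5 + 9×127.5 = 7275
n = Σf = 84
Mean = 7275 / 84 = 86.6071

86.6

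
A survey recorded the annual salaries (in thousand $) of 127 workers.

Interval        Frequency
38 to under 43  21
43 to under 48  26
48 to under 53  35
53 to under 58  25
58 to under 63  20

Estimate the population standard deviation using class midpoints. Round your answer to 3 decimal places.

6.505

Midpoints: 40.5, 45.5, 50.5, 55.5, 60.5
n = 127, Σfm = 6398.5, mean = 50.3819
Σfm² = 327741.75
Σf(m − x̄)² = Σfm² − (Σfm)²/n = 327741.75 − 6398.5²/127 = 5373.2283
Population variance = 5373.2283 / 127 = 42.3089
Standard deviation = √42.3089 = 6.5045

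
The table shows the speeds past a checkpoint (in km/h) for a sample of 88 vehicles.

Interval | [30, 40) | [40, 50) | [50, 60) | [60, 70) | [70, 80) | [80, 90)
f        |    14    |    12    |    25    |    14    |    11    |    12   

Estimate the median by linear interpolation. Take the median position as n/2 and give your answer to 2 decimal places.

57.20

Cumulative frequencies: 14, 26, 51, 65, 76, 88
n = 88; position = n/2 = 44.
This falls in the class [50, 60): L = 50, F = 26, f = 25, h = 10.
Median ≈ 50 + ((44 − 26) / 25) × 10 = 57.2000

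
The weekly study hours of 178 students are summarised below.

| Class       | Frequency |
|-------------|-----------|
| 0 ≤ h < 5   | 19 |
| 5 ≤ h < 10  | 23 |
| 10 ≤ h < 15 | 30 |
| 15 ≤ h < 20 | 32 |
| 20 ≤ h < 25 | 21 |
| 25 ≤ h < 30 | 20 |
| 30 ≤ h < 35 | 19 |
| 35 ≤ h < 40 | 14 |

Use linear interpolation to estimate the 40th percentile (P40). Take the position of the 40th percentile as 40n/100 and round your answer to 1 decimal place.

14.9

Cumulative frequencies: 19, 42, 72, 104, 125, 145, 164, 178
n = 178; position = 40n/100 = 71.2.
This falls in the class 10 ≤ h < 15: L = 10, F = 42, f = 30, h = 5.
40th percentile ≈ 10 + ((71.2 − 42) / 30) × 5 = 14.8667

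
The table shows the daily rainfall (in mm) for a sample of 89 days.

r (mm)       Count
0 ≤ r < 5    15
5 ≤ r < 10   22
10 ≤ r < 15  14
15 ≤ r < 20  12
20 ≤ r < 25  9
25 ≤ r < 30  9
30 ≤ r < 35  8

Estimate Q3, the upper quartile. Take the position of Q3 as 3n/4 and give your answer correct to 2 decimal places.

22.08

Cumulative frequencies: 15, 37, 51, 63, 72, 81, 89
n = 89; position = 3n/4 = 66.75.
This falls in the class 20 ≤ r < 25: L = 20, F = 63, f = 9, h = 5.
Upper quartile ≈ 20 + ((66.75 − 63) / 9) × 5 = 22.0833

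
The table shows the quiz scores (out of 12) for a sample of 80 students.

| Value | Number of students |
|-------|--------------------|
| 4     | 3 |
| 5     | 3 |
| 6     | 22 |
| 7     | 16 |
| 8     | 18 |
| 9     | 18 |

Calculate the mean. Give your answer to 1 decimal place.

Values: 4, 5, 6, 7, 8, 9
Σfx = 3×4 + 3×5 + 22×6 + 16×7 + 18×8 + 18×9 = 577
n = Σf = 80
Mean = 577 / 80 = 7.2125

7.2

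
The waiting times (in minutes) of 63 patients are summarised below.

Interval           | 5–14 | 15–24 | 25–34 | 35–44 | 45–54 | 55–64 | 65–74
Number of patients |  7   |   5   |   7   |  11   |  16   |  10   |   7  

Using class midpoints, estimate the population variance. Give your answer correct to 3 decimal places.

Midpoints: 9.5, 19.5, 29.5, 39.5, 49.5, 59.5, 69.5
n = 63, Σfm = 2678.5, mean = 42.5159
Σfm² = 134205.75
Σf(m − x̄)² = Σfm² − (Σfm)²/n = 134205.75 − 2678.5²/63 = 20326.9841
Population variance = 20326.9841 / 63 = 322.6505

322.651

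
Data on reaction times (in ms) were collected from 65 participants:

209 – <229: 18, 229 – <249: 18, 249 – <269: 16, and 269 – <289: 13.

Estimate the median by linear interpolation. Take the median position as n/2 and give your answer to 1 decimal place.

245.1

Cumulative frequencies: 18, 36, 52, 65
n = 65; position = n/2 = 32.5.
This falls in the class 229 – <249: L = 229, F = 18, f = 18, h = 20.
Median ≈ 229 + ((32.5 − 18) / 18) × 20 = 245.1111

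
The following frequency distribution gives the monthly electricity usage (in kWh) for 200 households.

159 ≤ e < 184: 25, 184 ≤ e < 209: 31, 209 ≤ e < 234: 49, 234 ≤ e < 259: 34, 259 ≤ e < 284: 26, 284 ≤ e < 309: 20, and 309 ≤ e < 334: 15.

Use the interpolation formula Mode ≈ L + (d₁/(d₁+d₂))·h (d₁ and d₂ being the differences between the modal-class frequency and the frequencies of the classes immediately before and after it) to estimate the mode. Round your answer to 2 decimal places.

Modal class: 209 ≤ e < 234 (highest frequency 49).
d₁ = 49 − 31 = 18, d₂ = 49 − 34 = 15
Mode ≈ 209 + (18/(18+15)) × 25 = 209 + 13.6364 = 222.6364

222.64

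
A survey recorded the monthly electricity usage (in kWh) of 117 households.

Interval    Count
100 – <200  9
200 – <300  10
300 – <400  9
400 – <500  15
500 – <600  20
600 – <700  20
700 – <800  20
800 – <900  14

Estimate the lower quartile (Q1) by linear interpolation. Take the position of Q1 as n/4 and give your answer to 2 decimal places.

408.33

Cumulative frequencies: 9, 19, 28, 43, 63, 83, 103, 117
n = 117; position = n/4 = 29.25.
This falls in the class 400 – <500: L = 400, F = 28, f = 15, h = 100.
Lower quartile ≈ 400 + ((29.25 − 28) / 15) × 100 = 408.3333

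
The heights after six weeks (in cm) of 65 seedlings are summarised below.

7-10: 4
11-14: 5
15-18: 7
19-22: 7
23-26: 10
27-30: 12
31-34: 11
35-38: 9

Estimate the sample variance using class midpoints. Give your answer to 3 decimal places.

69.938

Midpoints: 8.5, 12.5, 16.5, 20.5, 24.5, 28.5, 32.5, 36.5
n = 65, Σfm = 1628.5, mean = 25.0538
Σfm² = 45276.25
Σf(m − x̄)² = Σfm² − (Σfm)²/n = 45276.25 − 1628.5²/65 = 4476.0615
Sample variance = 4476.0615 / 64 = 69.9385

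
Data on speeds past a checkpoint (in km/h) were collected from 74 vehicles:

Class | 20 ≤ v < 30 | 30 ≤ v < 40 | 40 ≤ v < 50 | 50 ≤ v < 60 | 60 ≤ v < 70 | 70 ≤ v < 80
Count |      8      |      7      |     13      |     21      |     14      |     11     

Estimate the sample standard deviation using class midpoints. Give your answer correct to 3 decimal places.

Midpoints: 25, 35, 45, 55, 65, 75
n = 74, Σfm = 3920, mean = 52.9730
Σfm² = 224450
Σf(m − x̄)² = Σfm² − (Σfm)²/n = 224450 − 3920²/74 = 16795.9459
Sample variance = 16795.9459 / 73 = 230.0815
Standard deviation = √230.0815 = 15.1684

15.168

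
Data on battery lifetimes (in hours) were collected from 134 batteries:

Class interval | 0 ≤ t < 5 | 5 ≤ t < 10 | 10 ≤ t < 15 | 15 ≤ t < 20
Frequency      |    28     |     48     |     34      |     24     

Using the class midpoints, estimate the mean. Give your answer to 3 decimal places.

9.515

Midpoints: 2.5, 7.5, 12.5, 17.5
Σfm = 28×2.5 + 48×7.5 + 34×12.5 + 24×17.5 = 1275
n = Σf = 134
Mean = 1275 / 134 = 9.5149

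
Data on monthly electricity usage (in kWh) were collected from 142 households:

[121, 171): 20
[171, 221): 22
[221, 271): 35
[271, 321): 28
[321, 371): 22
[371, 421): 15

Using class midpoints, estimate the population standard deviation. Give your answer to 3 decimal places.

Midpoints: 146, 196, 246, 296, 346, 396
n = 142, Σfm = 37682, mean = 265.3662
Σfm² = 10828772
Σf(m − x̄)² = Σfm² − (Σfm)²/n = 10828772 − 37682²/142 = 829242.9577
Population variance = 829242.9577 / 142 = 5839.7391
Standard deviation = √5839.7391 = 76.4182

76.418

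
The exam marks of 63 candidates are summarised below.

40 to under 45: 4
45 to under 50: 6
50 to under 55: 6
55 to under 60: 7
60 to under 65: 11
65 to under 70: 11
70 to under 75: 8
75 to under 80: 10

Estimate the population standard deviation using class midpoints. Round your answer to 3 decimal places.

10.574

Midpoints: 42.5, 47.5, 52.5, 57.5, 62.5, 67.5, 72.5, 77.5
n = 63, Σfm = 3957.5, mean = 62.8175
Σfm² = 255643.75
Σf(m − x̄)² = Σfm² − (Σfm)²/n = 255643.75 − 3957.5²/63 = 7043.6508
Population variance = 7043.6508 / 63 = 111.8040
Standard deviation = √111.8040 = 10.5737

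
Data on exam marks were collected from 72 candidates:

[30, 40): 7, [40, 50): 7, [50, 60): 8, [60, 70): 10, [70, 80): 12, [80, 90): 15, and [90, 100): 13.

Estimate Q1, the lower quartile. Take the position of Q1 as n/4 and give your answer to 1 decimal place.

Cumulative frequencies: 7, 14, 22, 32, 44, 59, 72
n = 72; position = n/4 = 18.
This falls in the class [50, 60): L = 50, F = 14, f = 8, h = 10.
Lower quartile ≈ 50 + ((18 − 14) / 8) × 10 = 55.0000

55.0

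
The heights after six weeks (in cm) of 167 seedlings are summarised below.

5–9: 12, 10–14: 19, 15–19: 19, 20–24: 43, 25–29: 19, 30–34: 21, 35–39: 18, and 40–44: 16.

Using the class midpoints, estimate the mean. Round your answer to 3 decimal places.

24.575

Midpoints: 7, 12, 17, 22, 27, 32, 37, 42
Σfm = 12×7 + 19×12 + 19×17 + 43×22 + 19×27 + 21×32 + 18×37 + 16×42 = 4104
n = Σf = 167
Mean = 4104 / 167 = 24.5749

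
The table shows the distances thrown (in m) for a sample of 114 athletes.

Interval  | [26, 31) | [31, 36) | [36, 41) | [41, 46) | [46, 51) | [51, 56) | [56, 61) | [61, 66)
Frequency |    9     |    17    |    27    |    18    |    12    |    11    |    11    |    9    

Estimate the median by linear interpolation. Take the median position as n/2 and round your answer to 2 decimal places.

Cumulative frequencies: 9, 26, 53, 71, 83, 94, 105, 114
n = 114; position = n/2 = 57.
This falls in the class [41, 46): L = 41, F = 53, f = 18, h = 5.
Median ≈ 41 + ((57 − 53) / 18) × 5 = 42.1111

42.11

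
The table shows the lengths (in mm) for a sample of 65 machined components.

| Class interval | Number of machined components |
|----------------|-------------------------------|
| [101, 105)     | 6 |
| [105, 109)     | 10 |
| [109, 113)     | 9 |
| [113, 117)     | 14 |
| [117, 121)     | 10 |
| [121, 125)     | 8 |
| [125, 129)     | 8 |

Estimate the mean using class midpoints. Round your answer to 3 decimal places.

115.185

Midpoints: 103, 107, 111, 115, 119, 123, 127
Σfm = 6×103 + 10×107 + 9×111 + 14×115 + 10×119 + 8×123 + 8×127 = 7487
n = Σf = 65
Mean = 7487 / 65 = 115.1846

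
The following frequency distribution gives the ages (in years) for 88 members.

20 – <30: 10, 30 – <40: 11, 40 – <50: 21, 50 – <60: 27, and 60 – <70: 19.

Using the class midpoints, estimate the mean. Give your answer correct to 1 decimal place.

48.9

Midpoints: 25, 35, 45, 55, 65
Σfm = 10×25 + 11×35 + 21×45 + 27×55 + 19×65 = 4300
n = Σf = 88
Mean = 4300 / 88 = 48.8636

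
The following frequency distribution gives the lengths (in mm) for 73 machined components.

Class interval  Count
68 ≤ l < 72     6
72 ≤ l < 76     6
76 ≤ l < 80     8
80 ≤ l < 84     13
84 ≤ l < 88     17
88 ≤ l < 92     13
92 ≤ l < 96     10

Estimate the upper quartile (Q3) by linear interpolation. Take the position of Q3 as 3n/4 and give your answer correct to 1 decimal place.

Cumulative frequencies: 6, 12, 20, 33, 50, 63, 73
n = 73; position = 3n/4 = 54.75.
This falls in the class 88 ≤ l < 92: L = 88, F = 50, f = 13, h = 4.
Upper quartile ≈ 88 + ((54.75 − 50) / 13) × 4 = 89.4615

89.5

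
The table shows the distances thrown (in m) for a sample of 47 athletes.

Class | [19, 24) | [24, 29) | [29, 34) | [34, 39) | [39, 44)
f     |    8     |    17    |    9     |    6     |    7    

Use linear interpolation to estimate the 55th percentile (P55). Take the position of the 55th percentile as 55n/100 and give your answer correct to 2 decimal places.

29.47

Cumulative frequencies: 8, 25, 34, 40, 47
n = 47; position = 55n/100 = 25.85.
This falls in the class [29, 34): L = 29, F = 25, f = 9, h = 5.
55th percentile ≈ 29 + ((25.85 − 25) / 9) × 5 = 29.4722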